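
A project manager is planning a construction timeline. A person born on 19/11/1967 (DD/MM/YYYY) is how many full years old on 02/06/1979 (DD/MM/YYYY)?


Birth: 1967-11-19
Reference: 1979-06-02
Year difference: 1979 - 1967 = 12
Has birthday (11-19) occurred by 06-02? No
Birthday not yet reached this year -> subtract 1
Age in full years: 11

11


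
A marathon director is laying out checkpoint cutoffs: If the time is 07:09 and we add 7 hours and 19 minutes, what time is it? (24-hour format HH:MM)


Start time: 07:09
Adding: 7 hours 19 minutes
Minutes: 9 + 19 = 28
Hours: 7 + 7 + 0 = 14
Result: 14:28

14:28


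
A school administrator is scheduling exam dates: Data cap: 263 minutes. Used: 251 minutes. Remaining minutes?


Total budget: 263 minutes
Time used: 251 minutes
Remaining: 263 - 251 = 12 minutes
Percent used: 95.4%
Percent remaining: 4.6%

12


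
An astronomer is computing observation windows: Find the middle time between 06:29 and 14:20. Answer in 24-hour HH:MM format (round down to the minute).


Start time: 06:29 = 389 minutes from midnight
End time: 14:20 = 860 minutes from midnight
Sum: 389 + 860 = 1249
Midpoint: 1249 / 2 = 624 minutes
Convert: 624 / 60 = 10 hours, 24 minutes
Result: 10:24

10:24


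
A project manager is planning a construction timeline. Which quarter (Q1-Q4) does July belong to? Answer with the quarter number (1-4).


Month: July (month 7)
Q1: January-March (months 1-3)
Q2: April-June (months 4-6)
Q3: July-September (months 7-9)
Q4: October-December (months 10-12)
Month 7 falls in Q3

3


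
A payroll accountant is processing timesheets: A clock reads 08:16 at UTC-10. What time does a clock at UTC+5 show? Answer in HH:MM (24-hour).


Local time: 08:16 at UTC-10 (offset -10h)
Target zone: UTC+5 (offset 5h)
Difference: 5 - (-10) = 15 hours
Calculation: 8 + (15) = 23
Result: 23:16

23:16


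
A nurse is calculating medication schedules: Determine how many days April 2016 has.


Month: April
Year: 2016
April is a 30-day month
Total: 30 days

30


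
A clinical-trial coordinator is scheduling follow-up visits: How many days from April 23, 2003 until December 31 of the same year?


Start: April 23, 2003
End: December 31, 2003
Days left in April: 7
May: 31
June: 30
July: 31
August: 31
... plus remaining months
Sum of remaining months: 245
Total: 7 + 245 = 252

252


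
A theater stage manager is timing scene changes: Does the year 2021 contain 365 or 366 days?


Year: 2021
Check leap year rules:
Divisible by 4? No
2021 is not a leap year
Days: 365

365


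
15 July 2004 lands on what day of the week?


Date: 2004-07-15
January 1, 2004 is a Thursday
Day of year: 197
Offset from Jan 1: 196 days
196 mod 7 = 0
Result: Thursday

Thursday


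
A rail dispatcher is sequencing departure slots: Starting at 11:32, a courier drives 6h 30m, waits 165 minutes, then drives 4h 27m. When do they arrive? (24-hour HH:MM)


Depart: 11:32
Leg 1: +390 min -> 18:02
Layover: +165 min -> 20:47
Leg 2: +267 min -> 01:14
Total travel: 822 minutes = 13h 42m
Arrival: 01:14

01:14


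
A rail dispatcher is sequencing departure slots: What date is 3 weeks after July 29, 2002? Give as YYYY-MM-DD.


Start: 2002-07-29
Weeks to add: 3
Convert to days: 3 x 7 = 21 days
Add 21 days to 2002-07-29
Result: 2002-08-19

2002-08-19


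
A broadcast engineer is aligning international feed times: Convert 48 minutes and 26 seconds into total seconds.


Minutes: 48
Seconds: 26
Convert minutes to seconds: 48 x 60 = 2880
Add remaining seconds: 2880 + 26 = 2906

2906


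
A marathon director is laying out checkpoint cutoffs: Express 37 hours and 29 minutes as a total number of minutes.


Hours: 37
Extra minutes: 29
Minutes per hour: 60
Hours to minutes: 37 x 60 = 2220
Total: 2220 + 29 = 2249

2249


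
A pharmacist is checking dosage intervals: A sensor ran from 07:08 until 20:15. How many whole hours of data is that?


Start: 07:08
End: 20:15
Hour difference: 20 - 7 = 13 hours
Minute difference: 15 - 8 = 7 minutes
Total minutes: 787
Complete hours: 787 / 60 = 13 (remainder 7)

13


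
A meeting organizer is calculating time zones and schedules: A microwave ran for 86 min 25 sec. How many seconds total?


Minutes: 86
Extra seconds: 25
Seconds per minute: 60
Minutes to seconds: 86 x 60 = 5160
Total: 5160 + 25 = 5185

5185


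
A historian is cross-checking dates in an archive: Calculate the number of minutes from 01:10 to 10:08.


Start time: 01:10 = 70 minutes from midnight
End time: 10:08 = 608 minutes from midnight
Difference: 608 - 70 = 538 minutes
That is 8 hours and 58 minutes

538


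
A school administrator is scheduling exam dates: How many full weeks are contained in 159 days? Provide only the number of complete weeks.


Total days: 159
Days per week: 7
Division: 159 / 7 = 22 remainder 5
Complete weeks: 22
Remaining days: 5

22


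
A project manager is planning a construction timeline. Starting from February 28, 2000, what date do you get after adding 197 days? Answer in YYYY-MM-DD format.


Start: 2000-02-28
Adding 197 days
Days remaining in February: 1
After February: 196 days still to add
March 2000: 31 days, 165 remaining
April 2000: 30 days, 135 remaining
May 2000: 31 days, 104 remaining
June 2000: 30 days, 74 remaining
Result: 2000-09-12

2000-09-12


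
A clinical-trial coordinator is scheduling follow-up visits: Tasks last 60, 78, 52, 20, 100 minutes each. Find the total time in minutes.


Durations: 60, 78, 52, 20, 100
Running sum: 60
+ 78 = 138
+ 52 = 190
+ 20 = 210
+ 100 = 310
Total duration: 310 minutes
That is 5 hours and 10 minutes

310


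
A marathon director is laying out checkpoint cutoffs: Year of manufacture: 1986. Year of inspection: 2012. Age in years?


Birth year: 1986
Current year: 2012
Age = current year - birth year
Age = 2012 - 1986 = 26

26


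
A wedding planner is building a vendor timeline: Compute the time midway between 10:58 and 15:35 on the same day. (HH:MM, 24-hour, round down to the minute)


Start time: 10:58 = 658 minutes from midnight
End time: 15:35 = 935 minutes from midnight
Sum: 658 + 935 = 1593
Midpoint: 1593 / 2 = 796 minutes
Convert: 796 / 60 = 13 hours, 16 minutes
Result: 13:16

13:16


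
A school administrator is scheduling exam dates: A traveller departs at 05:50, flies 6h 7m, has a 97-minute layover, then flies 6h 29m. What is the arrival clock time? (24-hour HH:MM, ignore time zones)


Depart: 05:50
Leg 1: +367 min -> 11:57
Layover: +97 min -> 13:34
Leg 2: +389 min -> 20:03
Total travel: 853 minutes = 14h 13m
Arrival: 20:03

20:03


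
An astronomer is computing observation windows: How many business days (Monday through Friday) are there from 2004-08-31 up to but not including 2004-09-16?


Start: 2004-08-31 (Tuesday)
End (exclusive): 2004-09-16 (Thursday)
Total calendar days: 16
Full weeks: 16 // 7 = 2 -> 10 weekdays
Remaining 2 days starting on Tuesday:
  Tue(w), Wed(w) -> 2 weekdays
Total business days: 10 + 2 = 12

12


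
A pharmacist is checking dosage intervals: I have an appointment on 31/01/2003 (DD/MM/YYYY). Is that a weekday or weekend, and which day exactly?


Date: 2003-01-31
January 1, 2003 is a Wednesday
Day of year: 31
Offset from Jan 1: 30 days
30 mod 7 = 2
Result: Friday

Friday


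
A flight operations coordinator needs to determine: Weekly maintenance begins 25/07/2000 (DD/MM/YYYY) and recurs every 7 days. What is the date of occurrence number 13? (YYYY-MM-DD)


First occurrence: 2000-07-25 (occurrence 1)
Each occurrence is 7 days after the previous.
Occurrence 13 is 12 weeks after the first.
12 weeks = 84 days
2000-07-25 + 84 days = 2000-10-17

2000-10-17


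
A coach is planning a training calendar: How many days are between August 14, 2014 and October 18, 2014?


Start date: 2014-08-14
End date: 2014-10-18
Aug 2014: +18 days
Sep 2014: +30 days
Oct 2014: +17 days
Total: 65 days

65


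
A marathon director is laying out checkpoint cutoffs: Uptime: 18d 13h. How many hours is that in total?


Days: 18
Extra hours: 13
Hours per day: 24
Days to hours: 18 x 24 = 432
Total: 432 + 13 = 445

445


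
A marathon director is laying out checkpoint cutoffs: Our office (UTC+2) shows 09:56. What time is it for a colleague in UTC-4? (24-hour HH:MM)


Local time: 09:56 at UTC+2 (offset 2h)
Target zone: UTC-4 (offset -4h)
Difference: -4 - (2) = -6 hours
Calculation: 9 + (-6) = 3
Result: 03:56

03:56


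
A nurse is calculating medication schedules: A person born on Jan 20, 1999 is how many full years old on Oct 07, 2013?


Birth: 1999-01-20
Reference: 2013-10-07
Year difference: 2013 - 1999 = 14
Has birthday (01-20) occurred by 10-07? Yes
Age in full years: 14

14


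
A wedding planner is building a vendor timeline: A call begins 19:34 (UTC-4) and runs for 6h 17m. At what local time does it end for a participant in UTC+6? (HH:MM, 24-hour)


Start: 19:34 in UTC-4
Step 1 - add duration:
  minutes: 34 + 17 = 51
  hours: 19 + 6 + 0 = 25
  end in UTC-4: 01:51
Step 2 - convert UTC-4 -> UTC+6:
  offset difference: 6 - (-4) = 10 hours
  1 + (10) = 11 -> mod 24 = 11
Result: 11:51 in UTC+6

11:51


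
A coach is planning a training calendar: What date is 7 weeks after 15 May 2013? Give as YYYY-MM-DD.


Start: 2013-05-15
Weeks to add: 7
Convert to days: 7 x 7 = 49 days
Add 49 days to 2013-05-15
Result: 2013-07-03

2013-07-03


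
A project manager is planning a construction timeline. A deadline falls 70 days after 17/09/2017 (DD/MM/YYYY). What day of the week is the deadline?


Start: 2017-09-17 (Sunday)
Step 1 - find target date: add 70 days
  2017-09-17 + 70 days = 2017-11-26
Step 2 - day of week:
  70 mod 7 = 0
  Sunday + 0 days -> Sunday
Result: Sunday (2017-11-26)

Sunday


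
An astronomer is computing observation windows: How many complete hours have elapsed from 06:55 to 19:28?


Start: 06:55
End: 19:28
Hour difference: 19 - 6 = 13 hours
Minute difference: 28 - 55 = -27 minutes
Total minutes: 753
Complete hours: 753 / 60 = 12 (remainder 33)

12


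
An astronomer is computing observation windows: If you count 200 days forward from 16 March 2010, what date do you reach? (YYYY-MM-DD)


Start: 2010-03-16
Adding 200 days
Days remaining in March: 15
After March: 185 days still to add
April 2010: 30 days, 155 remaining
May 2010: 31 days, 124 remaining
June 2010: 30 days, 94 remaining
July 2010: 31 days, 63 remaining
Result: 2010-10-02

2010-10-02


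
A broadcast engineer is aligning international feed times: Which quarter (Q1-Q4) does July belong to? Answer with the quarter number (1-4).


Month: July (month 7)
Q1: January-March (months 1-3)
Q2: April-June (months 4-6)
Q3: July-September (months 7-9)
Q4: October-December (months 10-12)
Month 7 falls in Q3

3


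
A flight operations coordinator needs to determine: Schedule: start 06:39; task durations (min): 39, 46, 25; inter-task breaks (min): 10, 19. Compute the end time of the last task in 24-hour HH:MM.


Start: 06:39 = 399 min from midnight
  after task 1 (39 min): 07:18
  after break (10 min): 07:28
  after task 2 (46 min): 08:14
  after break (19 min): 08:33
  after task 3 (25 min): 08:58
Total elapsed: 139 minutes
End time: 08:58

08:58


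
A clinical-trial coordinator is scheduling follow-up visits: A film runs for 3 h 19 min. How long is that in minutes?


Hours: 3
Minutes: 19
Convert hours to minutes: 3 x 60 = 180
Add remaining minutes: 180 + 19 = 199

199


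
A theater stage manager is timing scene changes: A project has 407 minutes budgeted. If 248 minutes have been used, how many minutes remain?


Total budget: 407 minutes
Time used: 248 minutes
Remaining: 407 - 248 = 159 minutes
Percent used: 60.9%
Percent remaining: 39.1%

159


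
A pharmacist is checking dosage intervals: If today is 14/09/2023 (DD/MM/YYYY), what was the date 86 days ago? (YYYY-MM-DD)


Start: 2023-09-14
Subtracting 86 days
Days already passed in September: 14
After going back through September: 72 more days to subtract
August 2023: 31 days, 41 remaining
July 2023: 31 days, 10 remaining
June 2023 has 30 days, need 10
Result: 2023-06-20

2023-06-20


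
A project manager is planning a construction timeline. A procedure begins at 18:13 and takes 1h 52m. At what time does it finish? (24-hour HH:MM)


Start time: 18:13
Adding: 1 hours 52 minutes
Minutes: 13 + 52 = 65
Minute overflow: 65 >= 60, so carry 1 hour, minutes = 5
Hours: 18 + 1 + 1 = 20
Result: 20:05

20:05


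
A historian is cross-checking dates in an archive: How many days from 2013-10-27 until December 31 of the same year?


Start: October 27, 2013
End: December 31, 2013
Days left in October: 4
November: 30
December: 31
Sum of remaining months: 61
Total: 4 + 61 = 65

65


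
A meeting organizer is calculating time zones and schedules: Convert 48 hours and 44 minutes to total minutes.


Hours: 48
Extra minutes: 44
Minutes per hour: 60
Hours to minutes: 48 x 60 = 2880
Total: 2880 + 44 = 2924

2924


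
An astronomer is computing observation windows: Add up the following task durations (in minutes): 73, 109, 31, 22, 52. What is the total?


Durations: 73, 109, 31, 22, 52
Running sum: 73
+ 109 = 182
+ 31 = 213
+ 22 = 235
+ 52 = 287
Total duration: 287 minutes
That is 4 hours and 47 minutes

287


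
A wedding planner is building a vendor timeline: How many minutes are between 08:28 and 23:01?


Start time: 08:28 = 508 minutes from midnight
End time: 23:01 = 1381 minutes from midnight
Difference: 1381 - 508 = 873 minutes
That is 14 hours and 33 minutes

873


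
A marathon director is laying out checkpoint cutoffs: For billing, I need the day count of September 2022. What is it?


Month: September
Year: 2022
September is a 30-day month
Total: 30 days

30


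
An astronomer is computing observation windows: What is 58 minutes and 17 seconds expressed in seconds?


Minutes: 58
Extra seconds: 17
Seconds per minute: 60
Minutes to seconds: 58 x 60 = 3480
Total: 3480 + 17 = 3497

3497


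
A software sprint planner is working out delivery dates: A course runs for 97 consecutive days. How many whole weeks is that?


Total days: 97
Days per week: 7
Division: 97 / 7 = 13 remainder 6
Complete weeks: 13
Remaining days: 6

13


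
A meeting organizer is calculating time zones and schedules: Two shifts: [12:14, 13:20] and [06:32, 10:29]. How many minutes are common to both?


Interval A: [734, 800] minutes from midnight
Interval B: [392, 629] minutes from midnight
Overlap start = max(734, 392) = 734
Overlap end = min(800, 629) = 629
End <= start, so the intervals do not overlap: 0 minutes

0


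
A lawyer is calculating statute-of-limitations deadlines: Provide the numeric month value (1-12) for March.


Calendar month order:
2. February
3. March <--
4. April
March is month number 3

3


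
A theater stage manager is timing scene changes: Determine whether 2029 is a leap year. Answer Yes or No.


Year: 2029
Divisible by 4? 2029 / 4 = 507.25 -> No
Not divisible by 4, so NOT a leap year

No


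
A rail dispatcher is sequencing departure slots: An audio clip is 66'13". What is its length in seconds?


Minutes: 66
Seconds: 13
Convert minutes to seconds: 66 x 60 = 3960
Add remaining seconds: 3960 + 13 = 3973

3973


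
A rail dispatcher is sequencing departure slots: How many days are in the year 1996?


Year: 1996
Check leap year rules:
Divisible by 4? Yes
Divisible by 100? No
1996 is a leap year
Days: 366

366


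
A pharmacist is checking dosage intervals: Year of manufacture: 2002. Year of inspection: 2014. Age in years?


Birth year: 2002
Current year: 2014
Age = current year - birth year
Age = 2014 - 2002 = 12

12


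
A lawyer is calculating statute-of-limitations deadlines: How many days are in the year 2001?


Year: 2001
Check leap year rules:
Divisible by 4? No
2001 is not a leap year
Days: 365

365


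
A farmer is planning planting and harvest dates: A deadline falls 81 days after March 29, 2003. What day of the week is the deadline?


Start: 2003-03-29 (Saturday)
Step 1 - find target date: add 81 days
  2003-03-29 + 81 days = 2003-06-18
Step 2 - day of week:
  81 mod 7 = 4
  Saturday + 4 days -> Wednesday
Result: Wednesday (2003-06-18)

Wednesday


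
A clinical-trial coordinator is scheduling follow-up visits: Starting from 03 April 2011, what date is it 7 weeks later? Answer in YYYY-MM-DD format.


Start: 2011-04-03
Weeks to add: 7
Convert to days: 7 x 7 = 49 days
Add 49 days to 2011-04-03
Result: 2011-05-22

2011-05-22


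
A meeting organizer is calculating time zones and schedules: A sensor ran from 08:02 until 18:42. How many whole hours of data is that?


Start: 08:02
End: 18:42
Hour difference: 18 - 8 = 10 hours
Minute difference: 42 - 2 = 40 minutes
Total minutes: 640
Complete hours: 640 / 60 = 10 (remainder 40)

10


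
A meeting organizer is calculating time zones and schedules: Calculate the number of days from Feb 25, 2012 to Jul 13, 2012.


Start date: 2012-02-25
End date: 2012-07-13
Feb 2012: +5 days
Mar 2012: +31 days
Apr 2012: +30 days
... (3 more months)
Total: 139 days

139


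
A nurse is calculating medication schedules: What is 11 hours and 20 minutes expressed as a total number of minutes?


Hours: 11
Minutes: 20
Convert hours to minutes: 11 x 60 = 660
Add remaining minutes: 660 + 20 = 680

680


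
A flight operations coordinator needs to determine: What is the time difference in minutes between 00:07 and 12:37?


Start time: 00:07 = 7 minutes from midnight
End time: 12:37 = 757 minutes from midnight
Difference: 757 - 7 = 750 minutes
That is 12 hours and 30 minutes

750


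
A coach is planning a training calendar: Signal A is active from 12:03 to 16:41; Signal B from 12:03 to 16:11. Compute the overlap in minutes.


Interval A: [723, 1001] minutes from midnight
Interval B: [723, 971] minutes from midnight
Overlap start = max(723, 723) = 723
Overlap end = min(1001, 971) = 971
Overlap = 971 - 723 = 248 minutes

248


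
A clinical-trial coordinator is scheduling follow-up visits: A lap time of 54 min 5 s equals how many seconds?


Minutes: 54
Seconds: 5
Convert minutes to seconds: 54 x 60 = 3240
Add remaining seconds: 3240 + 5 = 3245

3245


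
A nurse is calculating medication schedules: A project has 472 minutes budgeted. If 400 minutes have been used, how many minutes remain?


Total budget: 472 minutes
Time used: 400 minutes
Remaining: 472 - 400 = 72 minutes
Percent used: 84.7%
Percent remaining: 15.3%

72


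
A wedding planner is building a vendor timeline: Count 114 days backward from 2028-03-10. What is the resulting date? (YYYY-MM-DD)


Start: 2028-03-10
Subtracting 114 days
Days already passed in March: 10
After going back through March: 104 more days to subtract
February 2028: 29 days, 75 remaining
January 2028: 31 days, 44 remaining
December 2027: 31 days, 13 remaining
November 2027 has 30 days, need 13
Result: 2027-11-17

2027-11-17


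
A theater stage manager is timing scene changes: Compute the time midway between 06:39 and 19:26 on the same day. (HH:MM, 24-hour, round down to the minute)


Start time: 06:39 = 399 minutes from midnight
End time: 19:26 = 1166 minutes from midnight
Sum: 399 + 1166 = 1565
Midpoint: 1565 / 2 = 782 minutes
Convert: 782 / 60 = 13 hours, 2 minutes
Result: 13:02

13:02


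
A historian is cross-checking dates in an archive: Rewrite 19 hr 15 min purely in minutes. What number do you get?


Hours: 19
Extra minutes: 15
Minutes per hour: 60
Hours to minutes: 19 x 60 = 1140
Total: 1140 + 15 = 1155

1155


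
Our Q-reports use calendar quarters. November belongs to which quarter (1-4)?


Month: November (month 11)
Q1: January-March (months 1-3)
Q2: April-June (months 4-6)
Q3: July-September (months 7-9)
Q4: October-December (months 10-12)
Month 11 falls in Q4

4


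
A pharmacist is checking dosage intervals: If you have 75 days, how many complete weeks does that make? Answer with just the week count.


Total days: 75
Days per week: 7
Division: 75 / 7 = 10 remainder 5
Complete weeks: 10
Remaining days: 5

10


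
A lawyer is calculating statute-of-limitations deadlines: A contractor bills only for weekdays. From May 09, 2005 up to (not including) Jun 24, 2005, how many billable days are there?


Start: 2005-05-09 (Monday)
End (exclusive): 2005-06-24 (Friday)
Total calendar days: 46
Full weeks: 46 // 7 = 6 -> 30 weekdays
Remaining 4 days starting on Monday:
  Mon(w), Tue(w), Wed(w), Thu(w) -> 4 weekdays
Total business days: 30 + 4 = 34

34


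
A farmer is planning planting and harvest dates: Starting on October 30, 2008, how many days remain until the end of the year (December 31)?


Start: October 30, 2008
End: December 31, 2008
Days left in October: 1
November: 30
December: 31
Sum of remaining months: 61
Total: 1 + 61 = 62

62


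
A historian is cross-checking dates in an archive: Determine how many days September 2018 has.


Month: September
Year: 2018
September is a 30-day month
Total: 30 days

30


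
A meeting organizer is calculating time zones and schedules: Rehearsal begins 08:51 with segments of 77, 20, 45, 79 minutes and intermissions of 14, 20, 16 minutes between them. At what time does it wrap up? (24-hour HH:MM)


Start: 08:51 = 531 min from midnight
  after task 1 (77 min): 10:08
  after break (14 min): 10:22
  after task 2 (20 min): 10:42
  after break (20 min): 11:02
  after task 3 (45 min): 11:47
  after break (16 min): 12:03
  after task 4 (79 min): 13:22
Total elapsed: 271 minutes
End time: 13:22

13:22


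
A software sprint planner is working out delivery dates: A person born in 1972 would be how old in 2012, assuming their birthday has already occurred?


Birth year: 1972
Current year: 2012
Age = current year - birth year
Age = 2012 - 1972 = 40

40


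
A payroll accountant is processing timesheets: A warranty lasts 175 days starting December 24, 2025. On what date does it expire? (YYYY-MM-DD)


Start: 2025-12-24
Adding 175 days
Days remaining in December: 7
After December: 168 days still to add
January 2026: 31 days, 137 remaining
February 2026: 28 days, 109 remaining
March 2026: 31 days, 78 remaining
April 2026: 30 days, 48 remaining
Result: 2026-06-17

2026-06-17


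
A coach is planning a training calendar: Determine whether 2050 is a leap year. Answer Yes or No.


Year: 2050
Divisible by 4? 2050 / 4 = 512.5 -> No
Not divisible by 4, so NOT a leap year

No


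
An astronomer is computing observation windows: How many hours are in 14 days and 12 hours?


Days: 14
Extra hours: 12
Hours per day: 24
Days to hours: 14 x 24 = 336
Total: 336 + 12 = 348

348


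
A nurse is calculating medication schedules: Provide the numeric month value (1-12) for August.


Calendar month order:
7. July
8. August <--
9. September
August is month number 8

8


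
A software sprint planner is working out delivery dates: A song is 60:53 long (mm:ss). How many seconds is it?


Minutes: 60
Extra seconds: 53
Seconds per minute: 60
Minutes to seconds: 60 x 60 = 3600
Total: 3600 + 53 = 3653

3653


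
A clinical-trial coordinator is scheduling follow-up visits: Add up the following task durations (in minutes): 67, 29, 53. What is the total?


Durations: 67, 29, 53
Running sum: 67
+ 29 = 96
+ 53 = 149
Total duration: 149 minutes
That is 2 hours and 29 minutes

149


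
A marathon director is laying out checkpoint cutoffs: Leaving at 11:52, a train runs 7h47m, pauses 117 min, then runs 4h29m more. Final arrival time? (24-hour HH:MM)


Depart: 11:52
Leg 1: +467 min -> 19:39
Layover: +117 min -> 21:36
Leg 2: +269 min -> 02:05
Total travel: 853 minutes = 14h 13m
Arrival: 02:05

02:05


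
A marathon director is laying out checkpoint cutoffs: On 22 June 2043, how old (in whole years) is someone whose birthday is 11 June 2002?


Birth: 2002-06-11
Reference: 2043-06-22
Year difference: 2043 - 2002 = 41
Has birthday (06-11) occurred by 06-22? Yes
Age in full years: 41

41


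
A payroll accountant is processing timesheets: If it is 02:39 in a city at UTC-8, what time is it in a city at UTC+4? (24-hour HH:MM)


Local time: 02:39 at UTC-8 (offset -8h)
Target zone: UTC+4 (offset 4h)
Difference: 4 - (-8) = 12 hours
Calculation: 2 + (12) = 14
Result: 14:39

14:39


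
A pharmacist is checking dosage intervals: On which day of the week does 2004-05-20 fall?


Date: 2004-05-20
January 1, 2004 is a Thursday
Day of year: 141
Offset from Jan 1: 140 days
140 mod 7 = 0
Result: Thursday

Thursday


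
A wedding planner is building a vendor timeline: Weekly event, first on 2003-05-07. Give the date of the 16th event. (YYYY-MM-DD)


First occurrence: 2003-05-07 (occurrence 1)
Each occurrence is 7 days after the previous.
Occurrence 16 is 15 weeks after the first.
15 weeks = 105 days
2003-05-07 + 105 days = 2003-08-20

2003-08-20


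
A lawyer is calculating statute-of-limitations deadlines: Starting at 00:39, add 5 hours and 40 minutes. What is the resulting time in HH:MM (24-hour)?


Start time: 00:39
Adding: 5 hours 40 minutes
Minutes: 39 + 40 = 79
Minute overflow: 79 >= 60, so carry 1 hour, minutes = 19
Hours: 0 + 5 + 1 = 6
Result: 06:19

06:19


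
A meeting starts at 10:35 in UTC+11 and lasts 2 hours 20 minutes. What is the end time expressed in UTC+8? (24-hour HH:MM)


Start: 10:35 in UTC+11
Step 1 - add duration:
  minutes: 35 + 20 = 55
  hours: 10 + 2 + 0 = 12
  end in UTC+11: 12:55
Step 2 - convert UTC+11 -> UTC+8:
  offset difference: 8 - (11) = -3 hours
  12 + (-3) = 9 -> mod 24 = 9
Result: 09:55 in UTC+8

09:55


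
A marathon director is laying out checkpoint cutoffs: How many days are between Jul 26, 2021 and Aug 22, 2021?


Start date: 2021-07-26
End date: 2021-08-22
Jul 2021: +6 days
Aug 2021: +21 days
Total: 27 days

27


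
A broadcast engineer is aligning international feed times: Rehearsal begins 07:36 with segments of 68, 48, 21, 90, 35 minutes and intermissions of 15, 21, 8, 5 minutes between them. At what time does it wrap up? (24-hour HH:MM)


Start: 07:36 = 456 min from midnight
  after task 1 (68 min): 08:44
  after break (15 min): 08:59
  after task 2 (48 min): 09:47
  after break (21 min): 10:08
  after task 3 (21 min): 10:29
  after break (8 min): 10:37
  after task 4 (90 min): 12:07
  after break (5 min): 12:12
  after task 5 (35 min): 12:47
Total elapsed: 311 minutes
End time: 12:47

12:47


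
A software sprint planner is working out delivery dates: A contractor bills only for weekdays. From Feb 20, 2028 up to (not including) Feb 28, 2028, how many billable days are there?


Start: 2028-02-20 (Sunday)
End (exclusive): 2028-02-28 (Monday)
Total calendar days: 8
Full weeks: 8 // 7 = 1 -> 5 weekdays
Remaining 1 days starting on Sunday:
  Sun(-) -> 0 weekdays
Total business days: 5 + 0 = 5

5


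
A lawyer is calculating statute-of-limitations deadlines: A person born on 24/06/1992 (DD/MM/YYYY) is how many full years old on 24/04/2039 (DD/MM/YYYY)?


Birth: 1992-06-24
Reference: 2039-04-24
Year difference: 2039 - 1992 = 47
Has birthday (06-24) occurred by 04-24? No
Birthday not yet reached this year -> subtract 1
Age in full years: 46

46


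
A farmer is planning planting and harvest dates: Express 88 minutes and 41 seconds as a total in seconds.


Minutes: 88
Seconds: 41
Convert minutes to seconds: 88 x 60 = 5280
Add remaining seconds: 5280 + 41 = 5321

5321


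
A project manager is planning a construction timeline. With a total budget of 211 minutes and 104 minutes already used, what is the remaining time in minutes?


Total budget: 211 minutes
Time used: 104 minutes
Remaining: 211 - 104 = 107 minutes
Percent used: 49.3%
Percent remaining: 50.7%

107


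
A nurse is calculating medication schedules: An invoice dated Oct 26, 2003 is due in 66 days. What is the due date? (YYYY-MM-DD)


Start: 2003-10-26
Adding 66 days
Days remaining in October: 5
After October: 61 days still to add
November 2003: 30 days, 31 remaining
December 2003 has 31 days, need 31
Result: 2003-12-31

2003-12-31


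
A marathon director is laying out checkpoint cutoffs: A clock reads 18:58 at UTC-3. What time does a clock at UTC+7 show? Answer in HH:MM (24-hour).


Local time: 18:58 at UTC-3 (offset -3h)
Target zone: UTC+7 (offset 7h)
Difference: 7 - (-3) = 10 hours
Calculation: 18 + (10) = 28
Wraparound: (28) mod 24 = 4
Result: 04:58

04:58


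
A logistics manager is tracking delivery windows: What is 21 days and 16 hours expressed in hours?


Days: 21
Extra hours: 16
Hours per day: 24
Days to hours: 21 x 24 = 504
Total: 504 + 16 = 520

520


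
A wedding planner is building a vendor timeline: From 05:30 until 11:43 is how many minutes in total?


Start time: 05:30 = 330 minutes from midnight
End time: 11:43 = 703 minutes from midnight
Difference: 703 - 330 = 373 minutes
That is 6 hours and 13 minutes

373


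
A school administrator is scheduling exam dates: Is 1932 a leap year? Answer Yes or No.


Year: 1932
Divisible by 4? 1932 / 4 = 483.0 -> Yes
Divisible by 100? 1932 / 100 = 19.32 -> No
Divisible by 4 but not 100, so it IS a leap year

Yes


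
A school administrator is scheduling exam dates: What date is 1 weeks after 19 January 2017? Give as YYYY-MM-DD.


Start: 2017-01-19
Weeks to add: 1
Convert to days: 1 x 7 = 7 days
Add 7 days to 2017-01-19
Result: 2017-01-26

2017-01-26


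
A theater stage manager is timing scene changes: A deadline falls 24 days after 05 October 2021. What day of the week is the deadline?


Start: 2021-10-05 (Tuesday)
Step 1 - find target date: add 24 days
  2021-10-05 + 24 days = 2021-10-29
Step 2 - day of week:
  24 mod 7 = 3
  Tuesday + 3 days -> Friday
Result: Friday (2021-10-29)

Friday


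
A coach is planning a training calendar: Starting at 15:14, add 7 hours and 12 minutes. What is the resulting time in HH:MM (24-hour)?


Start time: 15:14
Adding: 7 hours 12 minutes
Minutes: 14 + 12 = 26
Hours: 15 + 7 + 0 = 22
Result: 22:26

22:26


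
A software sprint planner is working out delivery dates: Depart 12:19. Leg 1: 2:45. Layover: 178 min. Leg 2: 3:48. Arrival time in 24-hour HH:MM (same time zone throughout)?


Depart: 12:19
Leg 1: +165 min -> 15:04
Layover: +178 min -> 18:02
Leg 2: +228 min -> 21:50
Total travel: 571 minutes = 9h 31m
Arrival: 21:50

21:50


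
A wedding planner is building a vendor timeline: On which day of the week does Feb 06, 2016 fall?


Date: 2016-02-06
January 1, 2016 is a Friday
Day of year: 37
Offset from Jan 1: 36 days
36 mod 7 = 1
Result: Saturday

Saturday


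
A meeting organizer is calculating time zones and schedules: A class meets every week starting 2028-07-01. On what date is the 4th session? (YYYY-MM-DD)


First occurrence: 2028-07-01 (occurrence 1)
Each occurrence is 7 days after the previous.
Occurrence 4 is 3 weeks after the first.
3 weeks = 21 days
2028-07-01 + 21 days = 2028-07-22

2028-07-22


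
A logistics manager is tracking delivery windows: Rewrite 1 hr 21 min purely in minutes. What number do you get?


Hours: 1
Extra minutes: 21
Minutes per hour: 60
Hours to minutes: 1 x 60 = 60
Total: 60 + 21 = 81

81


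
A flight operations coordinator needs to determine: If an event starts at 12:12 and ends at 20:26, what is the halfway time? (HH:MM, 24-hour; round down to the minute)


Start time: 12:12 = 732 minutes from midnight
End time: 20:26 = 1226 minutes from midnight
Sum: 732 + 1226 = 1958
Midpoint: 1958 / 2 = 979 minutes
Convert: 979 / 60 = 16 hours, 19 minutes
Result: 16:19

16:19


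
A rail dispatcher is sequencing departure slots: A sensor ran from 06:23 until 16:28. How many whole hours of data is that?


Start: 06:23
End: 16:28
Hour difference: 16 - 6 = 10 hours
Minute difference: 28 - 23 = 5 minutes
Total minutes: 605
Complete hours: 605 / 60 = 10 (remainder 5)

10


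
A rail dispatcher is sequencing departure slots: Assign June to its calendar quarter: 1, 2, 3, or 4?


Month: June (month 6)
Q1: January-March (months 1-3)
Q2: April-June (months 4-6)
Q3: July-September (months 7-9)
Q4: October-December (months 10-12)
Month 6 falls in Q2

2


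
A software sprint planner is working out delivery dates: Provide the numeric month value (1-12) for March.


Calendar month order:
2. February
3. March <--
4. April
March is month number 3

3


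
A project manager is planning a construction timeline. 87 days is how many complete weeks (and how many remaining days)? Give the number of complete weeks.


Total days: 87
Days per week: 7
Division: 87 / 7 = 12 remainder 3
Complete weeks: 12
Remaining days: 3

12


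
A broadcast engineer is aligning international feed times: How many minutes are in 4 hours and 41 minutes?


Hours: 4
Minutes: 41
Convert hours to minutes: 4 x 60 = 240
Add remaining minutes: 240 + 41 = 281

281


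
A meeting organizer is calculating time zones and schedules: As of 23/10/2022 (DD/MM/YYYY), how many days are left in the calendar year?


Start: October 23, 2022
End: December 31, 2022
Days left in October: 8
November: 30
December: 31
Sum of remaining months: 61
Total: 8 + 61 = 69

69


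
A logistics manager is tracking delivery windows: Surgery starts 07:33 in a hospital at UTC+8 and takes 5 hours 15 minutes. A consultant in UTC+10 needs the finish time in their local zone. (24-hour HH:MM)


Start: 07:33 in UTC+8
Step 1 - add duration:
  minutes: 33 + 15 = 48
  hours: 7 + 5 + 0 = 12
  end in UTC+8: 12:48
Step 2 - convert UTC+8 -> UTC+10:
  offset difference: 10 - (8) = 2 hours
  12 + (2) = 14 -> mod 24 = 14
Result: 14:48 in UTC+10

14:48


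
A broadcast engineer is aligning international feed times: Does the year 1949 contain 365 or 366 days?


Year: 1949
Check leap year rules:
Divisible by 4? No
1949 is not a leap year
Days: 365

365


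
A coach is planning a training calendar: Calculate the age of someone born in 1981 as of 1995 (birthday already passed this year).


Birth year: 1981
Current year: 1995
Age = current year - birth year
Age = 1995 - 1981 = 14

14


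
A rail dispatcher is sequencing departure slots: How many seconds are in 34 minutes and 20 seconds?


Minutes: 34
Extra seconds: 20
Seconds per minute: 60
Minutes to seconds: 34 x 60 = 2040
Total: 2040 + 20 = 2060

2060


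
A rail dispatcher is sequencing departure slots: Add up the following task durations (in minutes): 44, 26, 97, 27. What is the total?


Durations: 44, 26, 97, 27
Running sum: 44
+ 26 = 70
+ 97 = 167
+ 27 = 194
Total duration: 194 minutes
That is 3 hours and 14 minutes

194


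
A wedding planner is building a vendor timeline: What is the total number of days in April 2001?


Month: April
Year: 2001
April is a 30-day month
Total: 30 days

30


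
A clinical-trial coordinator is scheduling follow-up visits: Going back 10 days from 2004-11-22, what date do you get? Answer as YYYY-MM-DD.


Start: 2004-11-22
Subtracting 10 days
Days already passed in November: 22
Result: 2004-11-12

2004-11-12


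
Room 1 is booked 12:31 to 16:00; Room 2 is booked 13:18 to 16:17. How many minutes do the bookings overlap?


Interval A: [751, 960] minutes from midnight
Interval B: [798, 977] minutes from midnight
Overlap start = max(751, 798) = 798
Overlap end = min(960, 977) = 960
Overlap = 960 - 798 = 162 minutes

162


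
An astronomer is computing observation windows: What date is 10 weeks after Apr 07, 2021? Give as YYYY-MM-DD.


Start: 2021-04-07
Weeks to add: 10
Convert to days: 10 x 7 = 70 days
Add 70 days to 2021-04-07
Result: 2021-06-16

2021-06-16


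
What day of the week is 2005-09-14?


Date: 2005-09-14
January 1, 2005 is a Saturday
Day of year: 257
Offset from Jan 1: 256 days
256 mod 7 = 4
Result: Wednesday

Wednesday


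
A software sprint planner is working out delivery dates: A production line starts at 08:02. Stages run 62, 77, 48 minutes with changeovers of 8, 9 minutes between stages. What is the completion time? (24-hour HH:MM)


Start: 08:02 = 482 min from midnight
  after task 1 (62 min): 09:04
  after break (8 min): 09:12
  after task 2 (77 min): 10:29
  after break (9 min): 10:38
  after task 3 (48 min): 11:26
Total elapsed: 204 minutes
End time: 11:26

11:26


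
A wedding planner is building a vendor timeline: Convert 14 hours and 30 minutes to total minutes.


Hours: 14
Extra minutes: 30
Minutes per hour: 60
Hours to minutes: 14 x 60 = 840
Total: 840 + 30 = 870

870


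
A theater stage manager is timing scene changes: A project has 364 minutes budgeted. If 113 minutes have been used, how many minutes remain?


Total budget: 364 minutes
Time used: 113 minutes
Remaining: 364 - 113 = 251 minutes
Percent used: 31.0%
Percent remaining: 69.0%

251


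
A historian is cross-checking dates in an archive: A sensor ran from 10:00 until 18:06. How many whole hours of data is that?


Start: 10:00
End: 18:06
Hour difference: 18 - 10 = 8 hours
Minute difference: 6 - 0 = 6 minutes
Total minutes: 486
Complete hours: 486 / 60 = 8 (remainder 6)

8


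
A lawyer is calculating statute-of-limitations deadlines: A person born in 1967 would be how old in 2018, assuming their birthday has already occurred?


Birth year: 1967
Current year: 2018
Age = current year - birth year
Age = 2018 - 1967 = 51

51


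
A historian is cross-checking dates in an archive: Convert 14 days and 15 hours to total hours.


Days: 14
Extra hours: 15
Hours per day: 24
Days to hours: 14 x 24 = 336
Total: 336 + 15 = 351

351


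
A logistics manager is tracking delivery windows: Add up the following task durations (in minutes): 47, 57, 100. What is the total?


Durations: 47, 57, 100
Running sum: 47
+ 57 = 104
+ 100 = 204
Total duration: 204 minutes
That is 3 hours and 24 minutes

204


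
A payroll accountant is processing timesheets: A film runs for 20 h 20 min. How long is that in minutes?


Hours: 20
Minutes: 20
Convert hours to minutes: 20 x 60 = 1200
Add remaining minutes: 1200 + 20 = 1220

1220


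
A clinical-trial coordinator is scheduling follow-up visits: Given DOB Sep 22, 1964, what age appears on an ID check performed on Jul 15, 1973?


Birth: 1964-09-22
Reference: 1973-07-15
Year difference: 1973 - 1964 = 9
Has birthday (09-22) occurred by 07-15? No
Birthday not yet reached this year -> subtract 1
Age in full years: 8

8


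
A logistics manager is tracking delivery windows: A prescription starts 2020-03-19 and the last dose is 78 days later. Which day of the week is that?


Start: 2020-03-19 (Thursday)
Step 1 - find target date: add 78 days
  2020-03-19 + 78 days = 2020-06-05
Step 2 - day of week:
  78 mod 7 = 1
  Thursday + 1 days -> Friday
Result: Friday (2020-06-05)

Friday


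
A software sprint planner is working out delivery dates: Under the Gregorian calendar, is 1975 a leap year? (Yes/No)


Year: 1975
Divisible by 4? 1975 / 4 = 493.75 -> No
Not divisible by 4, so NOT a leap year

No


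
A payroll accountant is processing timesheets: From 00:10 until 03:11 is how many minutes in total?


Start time: 00:10 = 10 minutes from midnight
End time: 03:11 = 191 minutes from midnight
Difference: 191 - 10 = 181 minutes
That is 3 hours and 1 minutes

181


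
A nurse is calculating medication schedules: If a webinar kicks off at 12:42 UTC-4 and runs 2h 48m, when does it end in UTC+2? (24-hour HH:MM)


Start: 12:42 in UTC-4
Step 1 - add duration:
  minutes: 42 + 48 = 90 (carry 1h)
  hours: 12 + 2 + 1 = 15
  end in UTC-4: 15:30
Step 2 - convert UTC-4 -> UTC+2:
  offset difference: 2 - (-4) = 6 hours
  15 + (6) = 21 -> mod 24 = 21
Result: 21:30 in UTC+2

21:30


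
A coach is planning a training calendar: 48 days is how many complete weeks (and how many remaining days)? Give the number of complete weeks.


Total days: 48
Days per week: 7
Division: 48 / 7 = 6 remainder 6
Complete weeks: 6
Remaining days: 6

6


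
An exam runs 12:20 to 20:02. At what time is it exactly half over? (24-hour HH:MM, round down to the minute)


Start time: 12:20 = 740 minutes from midnight
End time: 20:02 = 1202 minutes from midnight
Sum: 740 + 1202 = 1942
Midpoint: 1942 / 2 = 971 minutes
Convert: 971 / 60 = 16 hours, 11 minutes
Result: 16:11

16:11
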